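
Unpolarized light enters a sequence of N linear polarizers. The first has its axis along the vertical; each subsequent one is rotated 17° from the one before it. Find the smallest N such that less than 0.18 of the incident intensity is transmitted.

N = 13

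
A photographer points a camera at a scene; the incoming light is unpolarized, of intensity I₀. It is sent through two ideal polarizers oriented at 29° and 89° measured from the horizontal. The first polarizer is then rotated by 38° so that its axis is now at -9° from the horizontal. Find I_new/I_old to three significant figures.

Before rotation:
Unpolarized light through the first polarizer → I₁ = ½ I₀, now polarized at 29°.
I₂ = I₁ cos²(89° − 29°) = 0.5 I₀ · cos²(60°) = 0.125 I₀.
After rotation:
Unpolarized light through the first polarizer → I₁ = ½ I₀, now polarized at -9°.
Angle between axes 1 and 2: 82°. I₂ = 0.5 I₀ · cos²(82°) = 0.009685 I₀.
Ratio = 0.009685 / 0.125 = 0.07748.

I_new/I_old ≈ 0.0775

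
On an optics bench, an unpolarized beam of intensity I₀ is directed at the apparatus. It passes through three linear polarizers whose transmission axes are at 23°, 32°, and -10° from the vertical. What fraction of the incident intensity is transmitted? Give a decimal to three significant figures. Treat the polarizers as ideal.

≈ 0.269 I₀

Unpolarized light through the first polarizer → I₁ = ½ I₀, now polarized at 23°.
I₂ = I₁ cos²(32° − 23°) = 0.5 I₀ · cos²(9°) = 0.4878 I₀.
I₃ = I₂ cos²(-10° − 32°) = 0.4878 I₀ · cos²(42°) = 0.2694 I₀.
Transmitted fraction = 0.2694.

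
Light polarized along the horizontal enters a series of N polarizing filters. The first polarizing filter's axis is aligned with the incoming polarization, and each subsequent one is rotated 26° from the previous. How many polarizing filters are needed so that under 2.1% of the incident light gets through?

First polarizer is aligned with the polarization: full transmission.
Each further stage multiplies by cos²(26°) = 0.8078.
After N polarizers: T = 0.8078^(N−1). Require T < 0.021 ⇒ N−1 > ln(0.021)/ln(0.8078) = 18.10, so N−1 ≥ 19 and N = 20.
Check: N=20 gives T = 0.01734 < 0.021; N=19 gives T = 0.02147.

N = 20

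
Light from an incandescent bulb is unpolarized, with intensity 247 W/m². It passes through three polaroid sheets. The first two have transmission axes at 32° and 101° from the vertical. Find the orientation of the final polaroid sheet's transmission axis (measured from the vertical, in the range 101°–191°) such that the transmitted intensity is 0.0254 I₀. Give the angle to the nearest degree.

θ ≈ 152°

Unpolarized light through the first polarizer → I₁ = ½ I₀, now polarized at 32°.
I₂ = I₁ cos²(101° − 32°) = 0.5 I₀ · cos²(69°) = 0.06421 I₀.
Need I₃/I₀ = 0.0254, so cos²(θ − 101°) = 0.0254 / 0.06421 = 0.3956.
θ − 101° = arccos(√0.3956) = 51.0°, giving θ ≈ 101 + 51.0 = 152.0°.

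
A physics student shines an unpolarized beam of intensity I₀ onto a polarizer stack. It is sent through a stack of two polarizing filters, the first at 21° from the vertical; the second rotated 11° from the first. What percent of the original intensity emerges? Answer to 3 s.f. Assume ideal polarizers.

≈ 48.2%

Unpolarized light through the first polarizer → I₁ = ½ I₀, now polarized at 21°.
I₂ = I₁ cos²(11°) = 0.5 · 0.9636 I₀ = 0.4818 I₀.
That is 48.18% of the incident intensity.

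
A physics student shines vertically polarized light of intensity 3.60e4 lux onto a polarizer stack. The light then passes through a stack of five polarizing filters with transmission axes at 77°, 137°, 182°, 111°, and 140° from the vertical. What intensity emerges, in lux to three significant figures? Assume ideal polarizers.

I ≈ 18.5 lux

I₁ = 3.60e4 lux · cos²(77°) = 1822 lux.
I₂ = I₁ · cos²(60°) = 1822 · 0.25 = 455.4 lux.
I₃ = I₂ · cos²(45°) = 455.4 · 0.5 = 227.7 lux.
I₄ = I₃ · cos²(71°) = 227.7 · 0.106 = 24.14 lux.
I₅ = I₄ · cos²(29°) = 24.14 · 0.765 = 18.46 lux.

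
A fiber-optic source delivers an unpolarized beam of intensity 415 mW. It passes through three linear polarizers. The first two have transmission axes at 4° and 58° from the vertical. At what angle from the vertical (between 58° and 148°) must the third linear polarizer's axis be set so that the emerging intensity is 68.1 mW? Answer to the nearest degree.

θ ≈ 71°

Unpolarized light through the first polarizer → I₁ = ½ I₀, now polarized at 4°.
I₂ = I₁ cos²(58° − 4°) = 0.5 I₀ · cos²(54°) = 0.1727 I₀.
Target fraction: 68.1 / 415 mW = 0.1641 of I₀.
Need I₃/I₀ = 0.1641, so cos²(θ − 58°) = 0.1641 / 0.1727 = 0.9499.
θ − 58° = arccos(√0.9499) = 12.9°, giving θ ≈ 58 + 12.9 = 70.9°.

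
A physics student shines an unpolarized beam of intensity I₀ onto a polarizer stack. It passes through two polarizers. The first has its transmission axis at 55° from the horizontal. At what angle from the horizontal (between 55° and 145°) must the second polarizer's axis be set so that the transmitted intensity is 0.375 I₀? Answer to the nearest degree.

Unpolarized light through the first polarizer → I₁ = ½ I₀, now polarized at 55°.
Need I₂/I₀ = 0.375, so cos²(θ − 55°) = 0.375 / 0.5 = 0.75.
θ − 55° = arccos(√0.75) = 30.0°, giving θ ≈ 55 + 30.0 = 85.0°.

θ ≈ 85°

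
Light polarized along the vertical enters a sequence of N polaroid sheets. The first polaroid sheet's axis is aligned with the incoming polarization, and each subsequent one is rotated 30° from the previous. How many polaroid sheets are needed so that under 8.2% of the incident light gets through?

N = 10

First polarizer is aligned with the polarization: full transmission.
Each further stage multiplies by cos²(30°) = 0.75.
After N polarizers: T = 0.75^(N−1). Require T < 0.082 ⇒ N−1 > ln(0.082)/ln(0.75) = 8.69, so N−1 ≥ 9 and N = 10.
Check: N=10 gives T = 0.07508 < 0.082; N=9 gives T = 0.1001.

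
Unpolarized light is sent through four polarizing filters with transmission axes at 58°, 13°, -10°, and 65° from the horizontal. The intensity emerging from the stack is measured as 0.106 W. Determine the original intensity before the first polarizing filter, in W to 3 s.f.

I₀ ≈ 7.47 W

Unpolarized light through the first polarizer → I₁ = ½ I₀, now polarized at 58°.
I₂ = I₁ cos²(13° − 58°) = 0.5 I₀ · cos²(45°) = 0.25 I₀.
I₃ = I₂ cos²(-10° − 13°) = 0.25 I₀ · cos²(23°) = 0.2118 I₀.
I₄ = I₃ cos²(65° + 10°) = 0.2118 I₀ · cos²(75°) = 0.01419 I₀.
So 0.106 W = 0.01419 I₀, giving I₀ = 0.106/0.01419 = 7.47 W.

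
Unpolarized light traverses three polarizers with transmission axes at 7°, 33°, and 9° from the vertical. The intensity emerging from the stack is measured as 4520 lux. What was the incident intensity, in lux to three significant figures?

I₀ ≈ 1.34e4 lux

Unpolarized light through the first polarizer → I₁ = ½ I₀, now polarized at 7°.
I₂ = I₁ cos²(33° − 7°) = 0.5 I₀ · cos²(26°) = 0.4039 I₀.
I₃ = I₂ cos²(9° − 33°) = 0.4039 I₀ · cos²(24°) = 0.3371 I₀.
So 4520 lux = 0.3371 I₀, giving I₀ = 4520/0.3371 = 1.341e+04 lux.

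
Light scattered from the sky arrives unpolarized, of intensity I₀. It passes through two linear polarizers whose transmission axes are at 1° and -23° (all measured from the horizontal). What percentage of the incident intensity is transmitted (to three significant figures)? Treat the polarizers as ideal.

Unpolarized light through the first polarizer → I₁ = ½ I₀, now polarized at 1°.
I₂ = I₁ cos²(-23° − 1°) = 0.5 I₀ · cos²(24°) = 0.4173 I₀.
That is 41.73% of the incident intensity.

≈ 41.7%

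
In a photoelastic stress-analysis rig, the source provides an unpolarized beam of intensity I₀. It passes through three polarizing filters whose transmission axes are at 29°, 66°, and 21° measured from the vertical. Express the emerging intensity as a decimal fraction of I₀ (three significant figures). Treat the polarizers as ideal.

≈ 0.159 I₀

Unpolarized light through the first polarizer → I₁ = ½ I₀, now polarized at 29°.
I₂ = I₁ cos²(66° − 29°) = 0.5 I₀ · cos²(37°) = 0.3189 I₀.
I₃ = I₂ cos²(21° − 66°) = 0.3189 I₀ · cos²(45°) = 0.1595 I₀.
Transmitted fraction = 0.1595.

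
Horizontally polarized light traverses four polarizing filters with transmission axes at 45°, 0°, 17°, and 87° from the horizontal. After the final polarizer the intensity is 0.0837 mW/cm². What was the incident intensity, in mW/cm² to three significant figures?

I₁ = I₀ cos²(45° − 0°) = I₀ cos²(45°) = 0.5 I₀.
I₂ = I₁ cos²(0° − 45°) = 0.5 I₀ · cos²(45°) = 0.25 I₀.
I₃ = I₂ cos²(17° − 0°) = 0.25 I₀ · cos²(17°) = 0.2286 I₀.
I₄ = I₃ cos²(87° − 17°) = 0.2286 I₀ · cos²(70°) = 0.02674 I₀.
So 0.0837 mW/cm² = 0.02674 I₀, giving I₀ = 0.0837/0.02674 = 3.13 mW/cm².

I₀ ≈ 3.13 mW/cm²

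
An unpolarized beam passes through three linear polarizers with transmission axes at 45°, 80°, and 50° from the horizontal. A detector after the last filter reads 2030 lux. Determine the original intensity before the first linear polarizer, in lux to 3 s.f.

I₀ ≈ 8070 lux

Unpolarized light through the first polarizer → I₁ = ½ I₀, now polarized at 45°.
I₂ = I₁ cos²(80° − 45°) = 0.5 I₀ · cos²(35°) = 0.3355 I₀.
I₃ = I₂ cos²(50° − 80°) = 0.3355 I₀ · cos²(30°) = 0.2516 I₀.
So 2030 lux = 0.2516 I₀, giving I₀ = 2030/0.2516 = 8067 lux.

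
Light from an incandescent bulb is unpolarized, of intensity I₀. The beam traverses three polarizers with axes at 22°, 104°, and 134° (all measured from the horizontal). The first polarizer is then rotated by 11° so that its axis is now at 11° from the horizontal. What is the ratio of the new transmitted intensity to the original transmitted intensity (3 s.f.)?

Before rotation:
Unpolarized light through the first polarizer → I₁ = ½ I₀, now polarized at 22°.
I₂ = I₁ cos²(104° − 22°) = 0.5 I₀ · cos²(82°) = 0.009685 I₀.
I₃ = I₂ cos²(134° − 104°) = 0.009685 I₀ · cos²(30°) = 0.007263 I₀.
After rotation:
Unpolarized light through the first polarizer → I₁ = ½ I₀, now polarized at 11°.
Angle between axes 1 and 2: 87°. I₂ = 0.5 I₀ · cos²(87°) = 0.00137 I₀.
I₃ = I₂ cos²(134° − 104°) = 0.00137 I₀ · cos²(30°) = 0.001027 I₀.
Ratio = 0.001027 / 0.007263 = 0.1414.

I_new/I_old ≈ 0.141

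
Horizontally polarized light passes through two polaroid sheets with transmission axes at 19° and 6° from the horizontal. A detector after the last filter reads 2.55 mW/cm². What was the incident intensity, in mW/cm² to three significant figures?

I₀ ≈ 3.00 mW/cm²

By Malus's law, I₁ = I₀ cos²(19° − 0°) = I₀ cos²(19°) = 0.894 I₀.
I₂ = I₁ cos²(6° − 19°) = 0.894 I₀ · cos²(13°) = 0.8488 I₀.
So 2.55 mW/cm² = 0.8488 I₀, giving I₀ = 2.55/0.8488 = 3.004 mW/cm².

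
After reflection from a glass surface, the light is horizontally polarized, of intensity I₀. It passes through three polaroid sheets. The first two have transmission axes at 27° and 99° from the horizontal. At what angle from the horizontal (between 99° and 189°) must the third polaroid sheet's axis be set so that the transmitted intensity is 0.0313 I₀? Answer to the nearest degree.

θ ≈ 149°

By Malus's law, I₁ = I₀ cos²(27° − 0°) = I₀ cos²(27°) = 0.7939 I₀.
I₂ = I₁ cos²(99° − 27°) = 0.7939 I₀ · cos²(72°) = 0.07581 I₀.
Need I₃/I₀ = 0.0313, so cos²(θ − 99°) = 0.0313 / 0.07581 = 0.4129.
θ − 99° = arccos(√0.4129) = 50.0°, giving θ ≈ 99 + 50.0 = 149.0°.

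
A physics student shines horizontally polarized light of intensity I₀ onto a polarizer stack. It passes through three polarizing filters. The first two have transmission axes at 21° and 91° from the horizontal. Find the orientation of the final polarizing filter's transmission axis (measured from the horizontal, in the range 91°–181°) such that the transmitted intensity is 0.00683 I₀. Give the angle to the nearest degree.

θ ≈ 166°

By Malus's law, I₁ = I₀ cos²(21° − 0°) = I₀ cos²(21°) = 0.8716 I₀.
I₂ = I₁ cos²(91° − 21°) = 0.8716 I₀ · cos²(70°) = 0.102 I₀.
Need I₃/I₀ = 0.00683, so cos²(θ − 91°) = 0.00683 / 0.102 = 0.06699.
θ − 91° = arccos(√0.06699) = 75.0°, giving θ ≈ 91 + 75.0 = 166.0°.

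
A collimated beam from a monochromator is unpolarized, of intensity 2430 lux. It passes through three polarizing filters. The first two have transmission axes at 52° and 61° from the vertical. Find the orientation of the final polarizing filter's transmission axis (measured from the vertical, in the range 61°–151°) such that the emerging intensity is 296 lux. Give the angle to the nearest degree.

θ ≈ 121°

Unpolarized light through the first polarizer → I₁ = ½ I₀, now polarized at 52°.
I₂ = I₁ cos²(61° − 52°) = 0.5 I₀ · cos²(9°) = 0.4878 I₀.
Target fraction: 296 / 2430 lux = 0.1218 of I₀.
Need I₃/I₀ = 0.1218, so cos²(θ − 61°) = 0.1218 / 0.4878 = 0.2497.
θ − 61° = arccos(√0.2497) = 60.0°, giving θ ≈ 61 + 60.0 = 121.0°.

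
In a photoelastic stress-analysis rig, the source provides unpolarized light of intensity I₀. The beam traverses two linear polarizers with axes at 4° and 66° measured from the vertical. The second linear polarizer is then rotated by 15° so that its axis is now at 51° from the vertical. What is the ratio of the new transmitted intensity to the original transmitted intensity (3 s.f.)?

I_new/I_old ≈ 2.11

Before rotation:
Unpolarized light through the first polarizer → I₁ = ½ I₀, now polarized at 4°.
I₂ = I₁ cos²(66° − 4°) = 0.5 I₀ · cos²(62°) = 0.1102 I₀.
After rotation:
Unpolarized light through the first polarizer → I₁ = ½ I₀, now polarized at 4°.
I₂ = I₁ cos²(51° − 4°) = 0.5 I₀ · cos²(47°) = 0.2326 I₀.
Ratio = 0.2326 / 0.1102 = 2.11.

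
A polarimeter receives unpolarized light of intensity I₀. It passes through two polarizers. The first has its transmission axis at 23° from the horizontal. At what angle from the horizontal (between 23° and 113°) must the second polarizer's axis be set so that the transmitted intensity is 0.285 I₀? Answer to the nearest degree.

θ ≈ 64°

Unpolarized light through the first polarizer → I₁ = ½ I₀, now polarized at 23°.
Need I₂/I₀ = 0.285, so cos²(θ − 23°) = 0.285 / 0.5 = 0.57.
θ − 23° = arccos(√0.57) = 41.0°, giving θ ≈ 23 + 41.0 = 64.0°.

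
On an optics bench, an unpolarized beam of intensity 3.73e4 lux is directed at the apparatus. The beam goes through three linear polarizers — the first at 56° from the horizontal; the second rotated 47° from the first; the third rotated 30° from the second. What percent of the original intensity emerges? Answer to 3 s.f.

Unpolarized light through the first polarizer → I₁ = 3.73e4 lux/2 = 1.865e+04 lux, polarized at 56°.
I₂ = I₁ · cos²(47°) = 1.865e+04 · 0.4651 = 8675 lux.
I₃ = I₂ · cos²(30°) = 8675 · 0.75 = 6506 lux.
That is 17.44% of the incident intensity.

≈ 17.4%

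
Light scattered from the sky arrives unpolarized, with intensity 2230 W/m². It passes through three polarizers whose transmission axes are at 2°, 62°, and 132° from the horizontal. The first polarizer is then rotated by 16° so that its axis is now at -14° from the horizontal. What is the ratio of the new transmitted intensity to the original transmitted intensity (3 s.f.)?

I_new/I_old ≈ 0.234

Before rotation:
Unpolarized light through the first polarizer → I₁ = ½ I₀, now polarized at 2°.
I₂ = I₁ cos²(62° − 2°) = 0.5 I₀ · cos²(60°) = 0.125 I₀.
I₃ = I₂ cos²(132° − 62°) = 0.125 I₀ · cos²(70°) = 0.01462 I₀.
After rotation:
Unpolarized light through the first polarizer → I₁ = ½ I₀, now polarized at -14°.
I₂ = I₁ cos²(62° + 14°) = 0.5 I₀ · cos²(76°) = 0.02926 I₀.
I₃ = I₂ cos²(132° − 62°) = 0.02926 I₀ · cos²(70°) = 0.003423 I₀.
Ratio = 0.003423 / 0.01462 = 0.2341.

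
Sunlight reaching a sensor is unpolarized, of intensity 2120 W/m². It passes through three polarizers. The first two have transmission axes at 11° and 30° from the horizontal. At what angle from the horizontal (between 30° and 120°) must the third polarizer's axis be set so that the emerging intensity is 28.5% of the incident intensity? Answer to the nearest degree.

θ ≈ 67°

Unpolarized light through the first polarizer → I₁ = ½ I₀, now polarized at 11°.
I₂ = I₁ cos²(30° − 11°) = 0.5 I₀ · cos²(19°) = 0.447 I₀.
Need I₃/I₀ = 0.285, so cos²(θ − 30°) = 0.285 / 0.447 = 0.6376.
θ − 30° = arccos(√0.6376) = 37.0°, giving θ ≈ 30 + 37.0 = 67.0°.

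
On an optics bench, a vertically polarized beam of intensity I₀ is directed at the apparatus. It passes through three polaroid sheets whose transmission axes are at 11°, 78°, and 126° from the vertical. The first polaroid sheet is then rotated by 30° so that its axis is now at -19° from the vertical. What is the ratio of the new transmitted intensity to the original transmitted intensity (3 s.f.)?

I_new/I_old ≈ 0.0903

Before rotation:
I₁ = I₀ cos²(11° − 0°) = I₀ cos²(11°) = 0.9636 I₀.
I₂ = I₁ cos²(78° − 11°) = 0.9636 I₀ · cos²(67°) = 0.1471 I₀.
I₃ = I₂ cos²(126° − 78°) = 0.1471 I₀ · cos²(48°) = 0.06587 I₀.
After rotation:
I₁ = I₀ cos²(-19° − 0°) = I₀ cos²(19°) = 0.894 I₀.
Angle between axes 1 and 2: 83°. I₂ = 0.894 I₀ · cos²(83°) = 0.01328 I₀.
I₃ = I₂ cos²(126° − 78°) = 0.01328 I₀ · cos²(48°) = 0.005945 I₀.
Ratio = 0.005945 / 0.06587 = 0.09026.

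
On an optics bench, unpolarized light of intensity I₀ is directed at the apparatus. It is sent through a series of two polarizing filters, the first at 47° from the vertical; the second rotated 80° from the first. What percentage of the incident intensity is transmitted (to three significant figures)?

≈ 1.51%

Unpolarized light through the first polarizer → I₁ = ½ I₀, now polarized at 47°.
I₂ = I₁ cos²(80°) = 0.5 · 0.03015 I₀ = 0.01508 I₀.
That is 1.508% of the incident intensity.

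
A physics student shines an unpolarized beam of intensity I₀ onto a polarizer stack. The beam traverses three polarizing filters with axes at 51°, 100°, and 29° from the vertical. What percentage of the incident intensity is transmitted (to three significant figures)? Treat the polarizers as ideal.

Unpolarized light through the first polarizer → I₁ = ½ I₀, now polarized at 51°.
I₂ = I₁ cos²(100° − 51°) = 0.5 I₀ · cos²(49°) = 0.2152 I₀.
I₃ = I₂ cos²(29° − 100°) = 0.2152 I₀ · cos²(71°) = 0.02281 I₀.
That is 2.281% of the incident intensity.

≈ 2.28%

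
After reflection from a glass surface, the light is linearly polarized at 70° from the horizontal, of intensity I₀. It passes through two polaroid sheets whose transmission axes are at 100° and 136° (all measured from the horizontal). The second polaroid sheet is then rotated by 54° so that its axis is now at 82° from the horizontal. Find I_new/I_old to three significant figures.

Before rotation:
By Malus's law, I₁ = I₀ cos²(100° − 70°) = I₀ cos²(30°) = 0.75 I₀.
I₂ = I₁ cos²(136° − 100°) = 0.75 I₀ · cos²(36°) = 0.4909 I₀.
After rotation:
I₁ = I₀ cos²(100° − 70°) = I₀ cos²(30°) = 0.75 I₀.
I₂ = I₁ cos²(82° − 100°) = 0.75 I₀ · cos²(18°) = 0.6784 I₀.
Ratio = 0.6784 / 0.4909 = 1.382.

I_new/I_old ≈ 1.38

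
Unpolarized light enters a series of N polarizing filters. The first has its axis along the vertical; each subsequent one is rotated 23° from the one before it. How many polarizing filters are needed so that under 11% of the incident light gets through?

N = 11

First polarizer halves the unpolarized light: factor 1/2.
Each further stage multiplies by cos²(23°) = 0.8473.
After N polarizers: T = 0.5·0.8473^(N−1). Require T < 0.11 ⇒ N−1 > ln(0.11/0.5)/ln(0.8473) = 9.14, so N−1 ≥ 10 and N = 11.
Check: N=11 gives T = 0.09539 < 0.11; N=10 gives T = 0.1126.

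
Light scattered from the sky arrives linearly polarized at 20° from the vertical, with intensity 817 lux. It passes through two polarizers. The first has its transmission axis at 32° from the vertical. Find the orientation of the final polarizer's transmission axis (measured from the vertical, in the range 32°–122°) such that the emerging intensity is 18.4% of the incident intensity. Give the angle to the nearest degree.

θ ≈ 96°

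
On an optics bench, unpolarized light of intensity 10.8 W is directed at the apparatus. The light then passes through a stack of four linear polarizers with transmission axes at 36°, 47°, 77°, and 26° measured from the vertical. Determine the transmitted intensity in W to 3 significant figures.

Unpolarized light through the first polarizer → I₁ = 10.8 W/2 = 5.4 W, polarized at 36°.
I₂ = I₁ · cos²(11°) = 5.4 · 0.9636 = 5.203 W.
I₃ = I₂ · cos²(30°) = 5.203 · 0.75 = 3.903 W.
I₄ = I₃ · cos²(51°) = 3.903 · 0.396 = 1.546 W.

I ≈ 1.55 W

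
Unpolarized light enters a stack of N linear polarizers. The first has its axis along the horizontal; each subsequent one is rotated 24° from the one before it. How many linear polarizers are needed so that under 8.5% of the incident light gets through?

N = 11

First polarizer halves the unpolarized light: factor 1/2.
Each further stage multiplies by cos²(24°) = 0.8346.
After N polarizers: T = 0.5·0.8346^(N−1). Require T < 0.085 ⇒ N−1 > ln(0.085/0.5)/ln(0.8346) = 9.80, so N−1 ≥ 10 and N = 11.
Check: N=11 gives T = 0.08195 < 0.085; N=10 gives T = 0.0982.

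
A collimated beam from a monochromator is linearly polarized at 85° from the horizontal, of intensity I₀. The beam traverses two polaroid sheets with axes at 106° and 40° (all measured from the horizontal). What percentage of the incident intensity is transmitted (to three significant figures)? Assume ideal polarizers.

By Malus's law, I₁ = I₀ cos²(106° − 85°) = I₀ cos²(21°) = 0.8716 I₀.
I₂ = I₁ cos²(40° − 106°) = 0.8716 I₀ · cos²(66°) = 0.1442 I₀.
That is 14.42% of the incident intensity.

≈ 14.4%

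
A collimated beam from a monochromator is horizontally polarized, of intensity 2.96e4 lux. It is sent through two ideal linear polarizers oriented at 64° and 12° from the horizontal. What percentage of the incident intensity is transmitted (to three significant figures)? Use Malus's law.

By Malus's law, I₁ = 2.96e4 lux · cos²(64°) = 5688 lux.
I₂ = I₁ · cos²(52°) = 5688 · 0.379 = 2156 lux.
That is 7.284% of the incident intensity.

≈ 7.28%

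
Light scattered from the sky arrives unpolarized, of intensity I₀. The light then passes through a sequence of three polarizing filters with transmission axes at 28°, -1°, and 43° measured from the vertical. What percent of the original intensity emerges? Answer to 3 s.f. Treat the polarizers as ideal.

≈ 19.8%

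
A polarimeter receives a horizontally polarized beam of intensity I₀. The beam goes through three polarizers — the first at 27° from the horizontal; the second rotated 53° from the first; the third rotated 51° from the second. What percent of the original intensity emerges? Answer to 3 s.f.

By Malus's law, I₁ = I₀ cos²(27° − 0°) = I₀ cos²(27°) = 0.7939 I₀.
I₂ = I₁ cos²(53°) = 0.7939 · 0.3622 I₀ = 0.2875 I₀.
I₃ = I₂ cos²(51°) = 0.2875 · 0.396 I₀ = 0.1139 I₀.
That is 11.39% of the incident intensity.

≈ 11.4%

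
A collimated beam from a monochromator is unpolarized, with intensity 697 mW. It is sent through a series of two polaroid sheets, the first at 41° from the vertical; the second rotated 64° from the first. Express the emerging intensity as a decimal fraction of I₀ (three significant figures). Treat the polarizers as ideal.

Unpolarized light through the first polarizer → I₁ = 697 mW/2 = 348.5 mW, polarized at 41°.
I₂ = I₁ · cos²(64°) = 348.5 · 0.1922 = 66.97 mW.
Transmitted fraction = 0.09608.

I/I₀ ≈ 0.0961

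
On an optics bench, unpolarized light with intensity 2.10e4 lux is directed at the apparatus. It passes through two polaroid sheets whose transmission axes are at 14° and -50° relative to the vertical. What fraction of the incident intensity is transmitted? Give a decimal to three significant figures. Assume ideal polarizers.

I/I₀ ≈ 0.0961

Unpolarized light through the first polarizer → I₁ = 2.10e4 lux/2 = 1.05e+04 lux, polarized at 14°.
I₂ = I₁ · cos²(64°) = 1.05e+04 · 0.1922 = 2018 lux.
Transmitted fraction = 0.09608.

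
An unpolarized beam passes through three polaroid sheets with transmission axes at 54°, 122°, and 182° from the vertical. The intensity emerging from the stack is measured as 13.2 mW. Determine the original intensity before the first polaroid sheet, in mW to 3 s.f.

Unpolarized light through the first polarizer → I₁ = ½ I₀, now polarized at 54°.
I₂ = I₁ cos²(122° − 54°) = 0.5 I₀ · cos²(68°) = 0.07017 I₀.
I₃ = I₂ cos²(182° − 122°) = 0.07017 I₀ · cos²(60°) = 0.01754 I₀.
So 13.2 mW = 0.01754 I₀, giving I₀ = 13.2/0.01754 = 752.5 mW.

I₀ ≈ 753 mW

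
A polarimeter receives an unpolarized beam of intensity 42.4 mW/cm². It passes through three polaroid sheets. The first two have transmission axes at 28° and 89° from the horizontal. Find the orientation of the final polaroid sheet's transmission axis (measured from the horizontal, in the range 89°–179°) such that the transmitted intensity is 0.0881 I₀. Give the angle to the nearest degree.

θ ≈ 119°

Unpolarized light through the first polarizer → I₁ = ½ I₀, now polarized at 28°.
I₂ = I₁ cos²(89° − 28°) = 0.5 I₀ · cos²(61°) = 0.1175 I₀.
Need I₃/I₀ = 0.0881, so cos²(θ − 89°) = 0.0881 / 0.1175 = 0.7497.
θ − 89° = arccos(√0.7497) = 30.0°, giving θ ≈ 89 + 30.0 = 119.0°.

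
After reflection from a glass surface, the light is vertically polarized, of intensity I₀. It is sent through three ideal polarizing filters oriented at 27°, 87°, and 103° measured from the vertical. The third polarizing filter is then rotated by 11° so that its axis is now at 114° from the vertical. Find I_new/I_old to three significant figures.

I_new/I_old ≈ 0.859

Before rotation:
By Malus's law, I₁ = I₀ cos²(27° − 0°) = I₀ cos²(27°) = 0.7939 I₀.
I₂ = I₁ cos²(87° − 27°) = 0.7939 I₀ · cos²(60°) = 0.1985 I₀.
I₃ = I₂ cos²(103° − 87°) = 0.1985 I₀ · cos²(16°) = 0.1834 I₀.
After rotation:
I₁ = I₀ cos²(27° − 0°) = I₀ cos²(27°) = 0.7939 I₀.
I₂ = I₁ cos²(87° − 27°) = 0.7939 I₀ · cos²(60°) = 0.1985 I₀.
I₃ = I₂ cos²(114° − 87°) = 0.1985 I₀ · cos²(27°) = 0.1576 I₀.
Ratio = 0.1576 / 0.1834 = 0.8592.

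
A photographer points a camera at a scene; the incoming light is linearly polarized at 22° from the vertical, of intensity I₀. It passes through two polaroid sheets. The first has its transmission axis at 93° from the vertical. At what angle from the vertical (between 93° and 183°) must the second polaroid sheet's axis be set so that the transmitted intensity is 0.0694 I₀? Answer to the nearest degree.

θ ≈ 129°

By Malus's law, I₁ = I₀ cos²(93° − 22°) = I₀ cos²(71°) = 0.106 I₀.
Need I₂/I₀ = 0.0694, so cos²(θ − 93°) = 0.0694 / 0.106 = 0.6548.
θ − 93° = arccos(√0.6548) = 36.0°, giving θ ≈ 93 + 36.0 = 129.0°.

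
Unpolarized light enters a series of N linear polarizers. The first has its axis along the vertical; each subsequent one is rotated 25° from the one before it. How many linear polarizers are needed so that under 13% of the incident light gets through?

N = 8

First polarizer halves the unpolarized light: factor 1/2.
Each further stage multiplies by cos²(25°) = 0.8214.
After N polarizers: T = 0.5·0.8214^(N−1). Require T < 0.13 ⇒ N−1 > ln(0.13/0.5)/ln(0.8214) = 6.85, so N−1 ≥ 7 and N = 8.
Check: N=8 gives T = 0.1261 < 0.13; N=7 gives T = 0.1536.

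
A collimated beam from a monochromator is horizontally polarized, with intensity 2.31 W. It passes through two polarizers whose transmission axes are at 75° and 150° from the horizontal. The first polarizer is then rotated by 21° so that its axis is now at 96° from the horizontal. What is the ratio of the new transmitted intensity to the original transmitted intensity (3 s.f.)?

I_new/I_old ≈ 0.841

Before rotation:
I₁ = I₀ cos²(75° − 0°) = I₀ cos²(75°) = 0.06699 I₀.
I₂ = I₁ cos²(150° − 75°) = 0.06699 I₀ · cos²(75°) = 0.004487 I₀.
After rotation:
I₁ = I₀ cos²(96° − 0°) = I₀ cos²(84°) = 0.01093 I₀.
I₂ = I₁ cos²(150° − 96°) = 0.01093 I₀ · cos²(54°) = 0.003775 I₀.
Ratio = 0.003775 / 0.004487 = 0.8412.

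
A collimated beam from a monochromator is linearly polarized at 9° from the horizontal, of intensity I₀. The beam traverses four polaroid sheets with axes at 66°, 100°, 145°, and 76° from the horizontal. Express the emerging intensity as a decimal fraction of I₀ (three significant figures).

I₁ = I₀ cos²(66° − 9°) = I₀ cos²(57°) = 0.2966 I₀.
I₂ = I₁ cos²(100° − 66°) = 0.2966 I₀ · cos²(34°) = 0.2039 I₀.
I₃ = I₂ cos²(145° − 100°) = 0.2039 I₀ · cos²(45°) = 0.1019 I₀.
I₄ = I₃ cos²(76° − 145°) = 0.1019 I₀ · cos²(69°) = 0.01309 I₀.
Transmitted fraction = 0.01309.

≈ 0.0131 I₀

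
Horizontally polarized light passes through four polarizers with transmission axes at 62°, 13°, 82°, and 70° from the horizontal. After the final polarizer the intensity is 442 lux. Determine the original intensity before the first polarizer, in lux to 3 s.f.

I₀ ≈ 3.79e4 lux

I₁ = I₀ cos²(62° − 0°) = I₀ cos²(62°) = 0.2204 I₀.
I₂ = I₁ cos²(13° − 62°) = 0.2204 I₀ · cos²(49°) = 0.09486 I₀.
I₃ = I₂ cos²(82° − 13°) = 0.09486 I₀ · cos²(69°) = 0.01218 I₀.
I₄ = I₃ cos²(70° − 82°) = 0.01218 I₀ · cos²(12°) = 0.01166 I₀.
So 442 lux = 0.01166 I₀, giving I₀ = 442/0.01166 = 3.792e+04 lux.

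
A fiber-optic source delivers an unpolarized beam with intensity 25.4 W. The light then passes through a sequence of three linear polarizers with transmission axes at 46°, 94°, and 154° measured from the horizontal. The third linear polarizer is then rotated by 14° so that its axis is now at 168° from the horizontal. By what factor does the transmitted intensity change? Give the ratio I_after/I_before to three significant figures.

I_new/I_old ≈ 0.304

Before rotation:
Unpolarized light through the first polarizer → I₁ = ½ I₀, now polarized at 46°.
I₂ = I₁ cos²(94° − 46°) = 0.5 I₀ · cos²(48°) = 0.2239 I₀.
I₃ = I₂ cos²(154° − 94°) = 0.2239 I₀ · cos²(60°) = 0.05597 I₀.
After rotation:
Unpolarized light through the first polarizer → I₁ = ½ I₀, now polarized at 46°.
I₂ = I₁ cos²(94° − 46°) = 0.5 I₀ · cos²(48°) = 0.2239 I₀.
I₃ = I₂ cos²(168° − 94°) = 0.2239 I₀ · cos²(74°) = 0.01701 I₀.
Ratio = 0.01701 / 0.05597 = 0.3039.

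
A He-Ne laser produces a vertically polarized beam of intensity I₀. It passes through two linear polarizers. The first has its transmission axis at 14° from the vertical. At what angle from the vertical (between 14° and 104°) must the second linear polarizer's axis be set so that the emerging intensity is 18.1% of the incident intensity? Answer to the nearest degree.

θ ≈ 78°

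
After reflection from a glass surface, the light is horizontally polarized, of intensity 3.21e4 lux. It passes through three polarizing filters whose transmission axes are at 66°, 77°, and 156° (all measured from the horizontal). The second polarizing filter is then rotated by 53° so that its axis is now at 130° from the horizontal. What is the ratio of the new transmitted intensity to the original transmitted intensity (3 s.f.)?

I_new/I_old ≈ 4.43

Before rotation:
By Malus's law, I₁ = I₀ cos²(66° − 0°) = I₀ cos²(66°) = 0.1654 I₀.
I₂ = I₁ cos²(77° − 66°) = 0.1654 I₀ · cos²(11°) = 0.1594 I₀.
I₃ = I₂ cos²(156° − 77°) = 0.1594 I₀ · cos²(79°) = 0.005804 I₀.
After rotation:
I₁ = I₀ cos²(66° − 0°) = I₀ cos²(66°) = 0.1654 I₀.
I₂ = I₁ cos²(130° − 66°) = 0.1654 I₀ · cos²(64°) = 0.03179 I₀.
I₃ = I₂ cos²(156° − 130°) = 0.03179 I₀ · cos²(26°) = 0.02568 I₀.
Ratio = 0.02568 / 0.005804 = 4.425.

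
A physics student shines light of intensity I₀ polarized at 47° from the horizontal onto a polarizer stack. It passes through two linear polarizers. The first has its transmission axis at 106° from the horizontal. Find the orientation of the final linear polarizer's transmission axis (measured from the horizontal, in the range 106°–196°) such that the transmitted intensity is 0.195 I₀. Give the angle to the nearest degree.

θ ≈ 137°

I₁ = I₀ cos²(106° − 47°) = I₀ cos²(59°) = 0.2653 I₀.
Need I₂/I₀ = 0.195, so cos²(θ − 106°) = 0.195 / 0.2653 = 0.7351.
θ − 106° = arccos(√0.7351) = 31.0°, giving θ ≈ 106 + 31.0 = 137.0°.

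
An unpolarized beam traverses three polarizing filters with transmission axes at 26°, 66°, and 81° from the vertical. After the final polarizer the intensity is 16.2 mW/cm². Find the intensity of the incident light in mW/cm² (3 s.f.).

I₀ ≈ 59.2 mW/cm²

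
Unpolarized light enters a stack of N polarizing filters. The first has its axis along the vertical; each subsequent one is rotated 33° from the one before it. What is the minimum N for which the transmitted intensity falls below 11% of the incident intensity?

N = 6

First polarizer halves the unpolarized light: factor 1/2.
Each further stage multiplies by cos²(33°) = 0.7034.
After N polarizers: T = 0.5·0.7034^(N−1). Require T < 0.11 ⇒ N−1 > ln(0.11/0.5)/ln(0.7034) = 4.30, so N−1 ≥ 5 and N = 6.
Check: N=6 gives T = 0.08608 < 0.11; N=5 gives T = 0.1224.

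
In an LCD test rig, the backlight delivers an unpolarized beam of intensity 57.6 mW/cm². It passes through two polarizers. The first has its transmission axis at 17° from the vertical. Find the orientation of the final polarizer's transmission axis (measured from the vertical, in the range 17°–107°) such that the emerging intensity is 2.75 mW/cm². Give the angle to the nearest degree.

θ ≈ 89°

Unpolarized light through the first polarizer → I₁ = ½ I₀, now polarized at 17°.
Target fraction: 2.75 / 57.6 mW/cm² = 0.04774 of I₀.
Need I₂/I₀ = 0.04774, so cos²(θ − 17°) = 0.04774 / 0.5 = 0.09549.
θ − 17° = arccos(√0.09549) = 72.0°, giving θ ≈ 17 + 72.0 = 89.0°.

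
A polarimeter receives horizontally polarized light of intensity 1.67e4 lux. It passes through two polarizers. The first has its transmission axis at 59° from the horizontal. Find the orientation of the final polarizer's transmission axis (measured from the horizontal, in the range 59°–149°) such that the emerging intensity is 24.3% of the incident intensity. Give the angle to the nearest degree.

I₁ = I₀ cos²(59° − 0°) = I₀ cos²(59°) = 0.2653 I₀.
Need I₂/I₀ = 0.243, so cos²(θ − 59°) = 0.243 / 0.2653 = 0.9161.
θ − 59° = arccos(√0.9161) = 16.8°, giving θ ≈ 59 + 16.8 = 75.8°.

θ ≈ 76°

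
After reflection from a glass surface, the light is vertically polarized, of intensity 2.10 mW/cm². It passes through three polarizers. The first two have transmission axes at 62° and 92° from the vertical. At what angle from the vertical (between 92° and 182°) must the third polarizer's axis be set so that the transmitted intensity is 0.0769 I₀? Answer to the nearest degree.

θ ≈ 139°

By Malus's law, I₁ = I₀ cos²(62° − 0°) = I₀ cos²(62°) = 0.2204 I₀.
I₂ = I₁ cos²(92° − 62°) = 0.2204 I₀ · cos²(30°) = 0.1653 I₀.
Need I₃/I₀ = 0.0769, so cos²(θ − 92°) = 0.0769 / 0.1653 = 0.4652.
θ − 92° = arccos(√0.4652) = 47.0°, giving θ ≈ 92 + 47.0 = 139.0°.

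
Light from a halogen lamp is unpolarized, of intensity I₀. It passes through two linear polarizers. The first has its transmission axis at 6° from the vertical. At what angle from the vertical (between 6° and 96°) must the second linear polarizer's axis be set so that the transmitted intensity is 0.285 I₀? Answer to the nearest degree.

θ ≈ 47°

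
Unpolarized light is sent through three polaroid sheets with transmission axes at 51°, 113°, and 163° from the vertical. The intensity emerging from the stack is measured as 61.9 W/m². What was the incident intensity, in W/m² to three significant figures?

I₀ ≈ 1360 W/m²

Unpolarized light through the first polarizer → I₁ = ½ I₀, now polarized at 51°.
I₂ = I₁ cos²(113° − 51°) = 0.5 I₀ · cos²(62°) = 0.1102 I₀.
I₃ = I₂ cos²(163° − 113°) = 0.1102 I₀ · cos²(50°) = 0.04553 I₀.
So 61.9 W/m² = 0.04553 I₀, giving I₀ = 61.9/0.04553 = 1359 W/m².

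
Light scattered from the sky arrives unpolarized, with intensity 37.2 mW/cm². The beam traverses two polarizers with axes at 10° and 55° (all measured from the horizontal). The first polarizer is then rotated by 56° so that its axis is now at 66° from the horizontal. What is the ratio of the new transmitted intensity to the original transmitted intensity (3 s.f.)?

Before rotation:
Unpolarized light through the first polarizer → I₁ = ½ I₀, now polarized at 10°.
I₂ = I₁ cos²(55° − 10°) = 0.5 I₀ · cos²(45°) = 0.25 I₀.
After rotation:
Unpolarized light through the first polarizer → I₁ = ½ I₀, now polarized at 66°.
I₂ = I₁ cos²(55° − 66°) = 0.5 I₀ · cos²(11°) = 0.4818 I₀.
Ratio = 0.4818 / 0.25 = 1.927.

I_new/I_old ≈ 1.93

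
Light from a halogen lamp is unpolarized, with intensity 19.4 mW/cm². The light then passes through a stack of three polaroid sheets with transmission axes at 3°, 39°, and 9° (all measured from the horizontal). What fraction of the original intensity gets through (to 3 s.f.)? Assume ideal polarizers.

I/I₀ ≈ 0.245

Unpolarized light through the first polarizer → I₁ = 19.4 mW/cm²/2 = 9.7 mW/cm², polarized at 3°.
I₂ = I₁ · cos²(36°) = 9.7 · 0.6545 = 6.349 mW/cm².
I₃ = I₂ · cos²(30°) = 6.349 · 0.75 = 4.762 mW/cm².
Transmitted fraction = 0.2454.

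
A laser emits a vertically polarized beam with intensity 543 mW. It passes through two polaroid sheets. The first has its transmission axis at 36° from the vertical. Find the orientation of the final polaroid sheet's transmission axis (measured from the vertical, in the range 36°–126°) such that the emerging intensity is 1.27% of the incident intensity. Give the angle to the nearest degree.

θ ≈ 118°

I₁ = I₀ cos²(36° − 0°) = I₀ cos²(36°) = 0.6545 I₀.
Need I₂/I₀ = 0.0127, so cos²(θ − 36°) = 0.0127 / 0.6545 = 0.0194.
θ − 36° = arccos(√0.0194) = 82.0°, giving θ ≈ 36 + 82.0 = 118.0°.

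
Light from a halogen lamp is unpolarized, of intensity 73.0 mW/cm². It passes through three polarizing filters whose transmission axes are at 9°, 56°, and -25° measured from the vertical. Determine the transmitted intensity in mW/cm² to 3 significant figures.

I ≈ 0.415 mW/cm²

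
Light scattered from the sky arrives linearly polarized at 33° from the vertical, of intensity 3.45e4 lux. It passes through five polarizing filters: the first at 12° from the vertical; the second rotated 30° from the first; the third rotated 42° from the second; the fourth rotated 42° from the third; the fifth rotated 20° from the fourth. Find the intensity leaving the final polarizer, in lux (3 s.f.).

By Malus's law, I₁ = 3.45e4 lux · cos²(21°) = 3.007e+04 lux.
I₂ = I₁ · cos²(30°) = 3.007e+04 · 0.75 = 2.255e+04 lux.
I₃ = I₂ · cos²(42°) = 2.255e+04 · 0.5523 = 1.245e+04 lux.
I₄ = I₃ · cos²(42°) = 1.245e+04 · 0.5523 = 6878 lux.
I₅ = I₄ · cos²(20°) = 6878 · 0.883 = 6074 lux.

I ≈ 6070 lux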